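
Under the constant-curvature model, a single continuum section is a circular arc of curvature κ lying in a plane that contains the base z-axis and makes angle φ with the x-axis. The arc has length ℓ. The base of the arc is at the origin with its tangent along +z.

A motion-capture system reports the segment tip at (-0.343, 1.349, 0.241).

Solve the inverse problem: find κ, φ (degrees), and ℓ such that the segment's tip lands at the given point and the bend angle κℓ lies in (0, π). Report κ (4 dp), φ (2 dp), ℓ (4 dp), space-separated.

1.3950 104.27 2.0062

ρ = √(x²+y²) = √(-0.343² + 1.349²) = 1.39192
φ = atan2(y, x) mod 360° = atan2(1.349, -0.343) = 104.2659°
|p|² = ρ² + z² = 1.39192² + 0.241² = 1.99553
κ = 2ρ / |p|² = 2×1.39192 / 1.99553 = 1.39504
θ = 2·atan2(ρ, z) = 2·atan2(1.39192, 0.241) = 2.79871 rad
ℓ = θ/κ = 2.79871/1.39504 = 2.00618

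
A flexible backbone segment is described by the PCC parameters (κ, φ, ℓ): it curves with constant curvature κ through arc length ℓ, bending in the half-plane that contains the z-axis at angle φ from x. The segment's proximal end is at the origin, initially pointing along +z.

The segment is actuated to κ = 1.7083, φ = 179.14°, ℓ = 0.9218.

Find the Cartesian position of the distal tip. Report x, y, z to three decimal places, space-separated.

-0.588 0.009 0.585

θ = κ·ℓ = 1.7083 × 0.9218 = 1.57471 rad
ρ = (1 − cos θ)/κ = (1 − -0.00391)/1.7083 = 0.58767
z = sin θ / κ = 0.99999/1.7083 = 0.58537
x = ρ cos φ = 0.58767 × cos(179.14°) = -0.58760
y = ρ sin φ = 0.58767 × sin(179.14°) = 0.00882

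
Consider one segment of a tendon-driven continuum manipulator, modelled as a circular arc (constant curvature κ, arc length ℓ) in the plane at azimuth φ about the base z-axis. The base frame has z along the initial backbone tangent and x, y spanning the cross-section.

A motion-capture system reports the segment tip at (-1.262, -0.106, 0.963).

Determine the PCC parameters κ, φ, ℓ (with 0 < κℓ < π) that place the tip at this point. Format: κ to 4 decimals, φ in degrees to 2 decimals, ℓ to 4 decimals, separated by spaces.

1.0006 184.80 1.8402

ρ = √(x²+y²) = √(-1.262² + -0.106²) = 1.26644
φ = atan2(y, x) mod 360° = atan2(-0.106, -1.262) = 184.8012°
|p|² = ρ² + z² = 1.26644² + 0.963² = 2.53125
κ = 2ρ / |p|² = 2×1.26644 / 2.53125 = 1.00065
θ = 2·atan2(ρ, z) = 2·atan2(1.26644, 0.963) = 1.84135 rad
ℓ = θ/κ = 1.84135/1.00065 = 1.84016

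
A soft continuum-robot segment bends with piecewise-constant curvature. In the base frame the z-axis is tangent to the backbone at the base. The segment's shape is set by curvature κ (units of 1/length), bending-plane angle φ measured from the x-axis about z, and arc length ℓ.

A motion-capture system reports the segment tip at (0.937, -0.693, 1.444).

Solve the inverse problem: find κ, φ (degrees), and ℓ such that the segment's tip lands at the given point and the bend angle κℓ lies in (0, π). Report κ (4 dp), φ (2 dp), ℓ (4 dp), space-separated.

0.6769 323.51 2.0063

ρ = √(x²+y²) = √(0.937² + -0.693²) = 1.16543
φ = atan2(y, x) mod 360° = atan2(-0.693, 0.937) = 323.5136°
|p|² = ρ² + z² = 1.16543² + 1.444² = 3.44335
κ = 2ρ / |p|² = 2×1.16543 / 3.44335 = 0.67691
θ = 2·atan2(ρ, z) = 2·atan2(1.16543, 1.444) = 1.35809 rad
ℓ = θ/κ = 1.35809/0.67691 = 2.00630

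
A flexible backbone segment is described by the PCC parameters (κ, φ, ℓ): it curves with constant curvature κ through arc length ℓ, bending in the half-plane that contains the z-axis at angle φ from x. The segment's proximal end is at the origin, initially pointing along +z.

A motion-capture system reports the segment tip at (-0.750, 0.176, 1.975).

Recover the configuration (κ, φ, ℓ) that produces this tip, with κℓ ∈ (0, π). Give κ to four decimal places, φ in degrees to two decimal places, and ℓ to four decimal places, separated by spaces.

ρ = √(x²+y²) = √(-0.750² + 0.176²) = 0.77037
φ = atan2(y, x) mod 360° = atan2(0.176, -0.750) = 166.7935°
|p|² = ρ² + z² = 0.77037² + 1.975² = 4.49410
κ = 2ρ / |p|² = 2×0.77037 / 4.49410 = 0.34284
θ = 2·atan2(ρ, z) = 2·atan2(0.77037, 1.975) = 0.74382 rad
ℓ = θ/κ = 0.74382/0.34284 = 2.16960

0.3428 166.79 2.1696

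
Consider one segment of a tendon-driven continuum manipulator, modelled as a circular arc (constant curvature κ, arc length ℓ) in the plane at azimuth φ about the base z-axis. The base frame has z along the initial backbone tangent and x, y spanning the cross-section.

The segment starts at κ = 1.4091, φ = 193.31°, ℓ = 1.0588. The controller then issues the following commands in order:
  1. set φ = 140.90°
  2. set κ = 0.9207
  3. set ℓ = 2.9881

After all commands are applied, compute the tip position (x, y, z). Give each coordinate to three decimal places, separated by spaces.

-1.622 1.318 0.413

initial: κ=1.4091, φ=193.31°, ℓ=1.0588
cmd 1: set φ=140.90° → (κ,φ,ℓ)=(1.4091,140.90°,1.0588) → tip=(-0.5074,0.4123,0.7075)
cmd 2: set κ=0.9207 → (κ,φ,ℓ)=(0.9207,140.90°,1.0588) → tip=(-0.3698,0.3005,0.8989)
cmd 3: set ℓ=2.9881 → (κ,φ,ℓ)=(0.9207,140.90°,2.9881) → tip=(-1.6223,1.3184,0.4134)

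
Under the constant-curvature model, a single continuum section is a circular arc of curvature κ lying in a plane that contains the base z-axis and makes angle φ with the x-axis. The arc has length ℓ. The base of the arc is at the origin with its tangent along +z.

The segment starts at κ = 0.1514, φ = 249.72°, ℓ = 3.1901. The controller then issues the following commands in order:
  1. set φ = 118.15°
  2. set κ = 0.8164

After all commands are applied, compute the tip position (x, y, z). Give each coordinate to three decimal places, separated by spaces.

initial: κ=0.1514, φ=249.72°, ℓ=3.1901
cmd 1: set φ=118.15° → (κ,φ,ℓ)=(0.1514,118.15°,3.1901) → tip=(-0.3564,0.6662,3.0675)
cmd 2: set κ=0.8164 → (κ,φ,ℓ)=(0.8164,118.15°,3.1901) → tip=(-1.0744,2.0079,0.6268)

-1.074 2.008 0.627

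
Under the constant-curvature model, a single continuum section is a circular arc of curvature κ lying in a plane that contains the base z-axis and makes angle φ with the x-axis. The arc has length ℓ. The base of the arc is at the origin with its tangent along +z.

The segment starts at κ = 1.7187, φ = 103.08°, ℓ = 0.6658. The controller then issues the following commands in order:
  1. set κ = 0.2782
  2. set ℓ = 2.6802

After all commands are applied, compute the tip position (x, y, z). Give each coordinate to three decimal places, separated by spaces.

initial: κ=1.7187, φ=103.08°, ℓ=0.6658
cmd 1: set κ=0.2782 → (κ,φ,ℓ)=(0.2782,103.08°,0.6658) → tip=(-0.0139,0.0599,0.6620)
cmd 2: set ℓ=2.6802 → (κ,φ,ℓ)=(0.2782,103.08°,2.6802) → tip=(-0.2159,0.9290,2.4387)

-0.216 0.929 2.439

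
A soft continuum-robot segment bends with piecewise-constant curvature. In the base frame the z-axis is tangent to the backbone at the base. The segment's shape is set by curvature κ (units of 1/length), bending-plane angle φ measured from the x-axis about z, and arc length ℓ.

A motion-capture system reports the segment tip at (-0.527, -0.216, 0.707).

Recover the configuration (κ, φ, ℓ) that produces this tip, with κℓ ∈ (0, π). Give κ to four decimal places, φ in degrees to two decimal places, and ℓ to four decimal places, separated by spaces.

ρ = √(x²+y²) = √(-0.527² + -0.216²) = 0.56955
φ = atan2(y, x) mod 360° = atan2(-0.216, -0.527) = 202.2871°
|p|² = ρ² + z² = 0.56955² + 0.707² = 0.82423
κ = 2ρ / |p|² = 2×0.56955 / 0.82423 = 1.38201
θ = 2·atan2(ρ, z) = 2·atan2(0.56955, 0.707) = 1.35627 rad
ℓ = θ/κ = 1.35627/1.38201 = 0.98138

1.3820 202.29 0.9814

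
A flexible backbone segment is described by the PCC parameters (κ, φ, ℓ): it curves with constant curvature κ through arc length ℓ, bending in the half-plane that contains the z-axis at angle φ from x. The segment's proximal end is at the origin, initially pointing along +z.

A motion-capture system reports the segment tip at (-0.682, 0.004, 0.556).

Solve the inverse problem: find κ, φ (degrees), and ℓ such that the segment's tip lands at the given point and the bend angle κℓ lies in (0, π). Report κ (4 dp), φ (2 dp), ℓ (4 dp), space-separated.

ρ = √(x²+y²) = √(-0.682² + 0.004²) = 0.68201
φ = atan2(y, x) mod 360° = atan2(0.004, -0.682) = 179.6640°
|p|² = ρ² + z² = 0.68201² + 0.556² = 0.77428
κ = 2ρ / |p|² = 2×0.68201 / 0.77428 = 1.76168
θ = 2·atan2(ρ, z) = 2·atan2(0.68201, 0.556) = 1.77367 rad
ℓ = θ/κ = 1.77367/1.76168 = 1.00681

1.7617 179.66 1.0068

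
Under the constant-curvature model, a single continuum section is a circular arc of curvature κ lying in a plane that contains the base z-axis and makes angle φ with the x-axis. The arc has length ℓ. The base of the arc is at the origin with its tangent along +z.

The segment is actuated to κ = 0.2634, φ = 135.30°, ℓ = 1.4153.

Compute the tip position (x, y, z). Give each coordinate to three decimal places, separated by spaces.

-0.185 0.183 1.383

θ = κ·ℓ = 0.2634 × 1.4153 = 0.37279 rad
ρ = (1 − cos θ)/κ = (1 − 0.93131)/0.2634 = 0.26076
z = sin θ / κ = 0.36422/0.2634 = 1.38275
x = ρ cos φ = 0.26076 × cos(135.30°) = -0.18535
y = ρ sin φ = 0.26076 × sin(135.30°) = 0.18342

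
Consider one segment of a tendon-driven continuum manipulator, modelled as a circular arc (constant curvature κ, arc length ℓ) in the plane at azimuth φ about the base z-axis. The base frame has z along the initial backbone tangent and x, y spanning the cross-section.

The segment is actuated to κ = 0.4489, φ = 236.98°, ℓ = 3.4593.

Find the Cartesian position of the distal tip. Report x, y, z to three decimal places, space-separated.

-1.192 -1.834 2.227

θ = κ·ℓ = 0.4489 × 3.4593 = 1.55288 rad
ρ = (1 − cos θ)/κ = (1 − 0.01792)/0.4489 = 2.18776
z = sin θ / κ = 0.99984/0.4489 = 2.22731
x = ρ cos φ = 2.18776 × cos(236.98°) = -1.19218
y = ρ sin φ = 2.18776 × sin(236.98°) = -1.83439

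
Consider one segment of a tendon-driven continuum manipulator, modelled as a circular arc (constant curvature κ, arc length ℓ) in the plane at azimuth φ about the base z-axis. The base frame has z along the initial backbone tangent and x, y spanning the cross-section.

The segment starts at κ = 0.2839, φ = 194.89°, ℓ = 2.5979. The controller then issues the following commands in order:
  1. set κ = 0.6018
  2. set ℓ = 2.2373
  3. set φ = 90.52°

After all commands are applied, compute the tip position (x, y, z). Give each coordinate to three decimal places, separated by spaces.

initial: κ=0.2839, φ=194.89°, ℓ=2.5979
cmd 1: set κ=0.6018 → (κ,φ,ℓ)=(0.6018,194.89°,2.5979) → tip=(-1.5940,-0.4238,1.6616)
cmd 2: set ℓ=2.2373 → (κ,φ,ℓ)=(0.6018,194.89°,2.2373) → tip=(-1.2486,-0.3320,1.6200)
cmd 3: set φ=90.52° → (κ,φ,ℓ)=(0.6018,90.52°,2.2373) → tip=(-0.0117,1.2919,1.6200)

-0.012 1.292 1.620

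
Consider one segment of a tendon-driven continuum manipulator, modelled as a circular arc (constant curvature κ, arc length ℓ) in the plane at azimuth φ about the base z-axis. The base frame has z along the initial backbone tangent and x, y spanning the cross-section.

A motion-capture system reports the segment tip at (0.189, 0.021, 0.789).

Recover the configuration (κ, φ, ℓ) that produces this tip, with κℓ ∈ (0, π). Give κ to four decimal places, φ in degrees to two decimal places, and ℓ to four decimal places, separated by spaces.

0.5774 6.34 0.8192

ρ = √(x²+y²) = √(0.189² + 0.021²) = 0.19016
φ = atan2(y, x) mod 360° = atan2(0.021, 0.189) = 6.3402°
|p|² = ρ² + z² = 0.19016² + 0.789² = 0.65868
κ = 2ρ / |p|² = 2×0.19016 / 0.65868 = 0.57740
θ = 2·atan2(ρ, z) = 2·atan2(0.19016, 0.789) = 0.47301 rad
ℓ = θ/κ = 0.47301/0.57740 = 0.81921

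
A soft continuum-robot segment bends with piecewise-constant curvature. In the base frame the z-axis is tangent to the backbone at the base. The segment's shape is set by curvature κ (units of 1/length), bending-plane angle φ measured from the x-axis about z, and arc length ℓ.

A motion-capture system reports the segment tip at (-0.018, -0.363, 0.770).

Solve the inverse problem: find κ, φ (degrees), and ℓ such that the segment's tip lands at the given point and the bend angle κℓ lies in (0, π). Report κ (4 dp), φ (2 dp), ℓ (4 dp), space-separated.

1.0026 267.16 0.8797

ρ = √(x²+y²) = √(-0.018² + -0.363²) = 0.36345
φ = atan2(y, x) mod 360° = atan2(-0.363, -0.018) = 267.1612°
|p|² = ρ² + z² = 0.36345² + 0.770² = 0.72499
κ = 2ρ / |p|² = 2×0.36345 / 0.72499 = 1.00262
θ = 2·atan2(ρ, z) = 2·atan2(0.36345, 0.770) = 0.88201 rad
ℓ = θ/κ = 0.88201/1.00262 = 0.87970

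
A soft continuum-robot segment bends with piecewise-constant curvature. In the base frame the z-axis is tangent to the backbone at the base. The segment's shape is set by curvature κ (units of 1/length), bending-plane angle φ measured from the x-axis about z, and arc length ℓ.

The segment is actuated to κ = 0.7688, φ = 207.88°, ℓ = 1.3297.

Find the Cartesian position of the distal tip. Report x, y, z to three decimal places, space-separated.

θ = κ·ℓ = 0.7688 × 1.3297 = 1.02227 rad
ρ = (1 − cos θ)/κ = (1 − 0.52143)/0.7688 = 0.62249
z = sin θ / κ = 0.85330/0.7688 = 1.10991
x = ρ cos φ = 0.62249 × cos(207.88°) = -0.55024
y = ρ sin φ = 0.62249 × sin(207.88°) = -0.29109

-0.550 -0.291 1.110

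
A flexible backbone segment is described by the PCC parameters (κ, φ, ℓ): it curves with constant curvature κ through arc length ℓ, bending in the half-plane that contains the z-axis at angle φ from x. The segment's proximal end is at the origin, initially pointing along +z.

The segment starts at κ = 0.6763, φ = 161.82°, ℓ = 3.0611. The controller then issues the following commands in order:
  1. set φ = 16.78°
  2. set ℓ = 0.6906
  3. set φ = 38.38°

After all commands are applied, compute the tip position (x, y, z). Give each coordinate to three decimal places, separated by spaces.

0.124 0.098 0.666

initial: κ=0.6763, φ=161.82°, ℓ=3.0611
cmd 1: set φ=16.78° → (κ,φ,ℓ)=(0.6763,16.78°,3.0611) → tip=(2.0937,0.6313,1.2980)
cmd 2: set ℓ=0.6906 → (κ,φ,ℓ)=(0.6763,16.78°,0.6906) → tip=(0.1516,0.0457,0.6658)
cmd 3: set φ=38.38° → (κ,φ,ℓ)=(0.6763,38.38°,0.6906) → tip=(0.1241,0.0983,0.6658)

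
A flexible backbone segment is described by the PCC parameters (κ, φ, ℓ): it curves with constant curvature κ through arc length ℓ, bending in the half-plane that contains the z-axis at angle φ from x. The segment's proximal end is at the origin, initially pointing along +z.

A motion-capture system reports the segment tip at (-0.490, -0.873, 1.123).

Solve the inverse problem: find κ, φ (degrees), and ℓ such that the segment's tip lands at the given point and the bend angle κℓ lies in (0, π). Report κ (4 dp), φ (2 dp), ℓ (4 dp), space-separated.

0.8846 240.70 1.6461

ρ = √(x²+y²) = √(-0.490² + -0.873²) = 1.00111
φ = atan2(y, x) mod 360° = atan2(-0.873, -0.490) = 240.6952°
|p|² = ρ² + z² = 1.00111² + 1.123² = 2.26336
κ = 2ρ / |p|² = 2×1.00111 / 2.26336 = 0.88463
θ = 2·atan2(ρ, z) = 2·atan2(1.00111, 1.123) = 1.45616 rad
ℓ = θ/κ = 1.45616/0.88463 = 1.64607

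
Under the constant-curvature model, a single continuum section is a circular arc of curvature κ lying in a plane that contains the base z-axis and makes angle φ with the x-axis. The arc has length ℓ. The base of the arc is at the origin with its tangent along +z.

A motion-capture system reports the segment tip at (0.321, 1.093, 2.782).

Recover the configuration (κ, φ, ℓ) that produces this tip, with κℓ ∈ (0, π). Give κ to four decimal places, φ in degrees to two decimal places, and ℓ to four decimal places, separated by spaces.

ρ = √(x²+y²) = √(0.321² + 1.093²) = 1.13916
φ = atan2(y, x) mod 360° = atan2(1.093, 0.321) = 73.6332°
|p|² = ρ² + z² = 1.13916² + 2.782² = 9.03721
κ = 2ρ / |p|² = 2×1.13916 / 9.03721 = 0.25210
θ = 2·atan2(ρ, z) = 2·atan2(1.13916, 2.782) = 0.77730 rad
ℓ = θ/κ = 0.77730/0.25210 = 3.08323

0.2521 73.63 3.0832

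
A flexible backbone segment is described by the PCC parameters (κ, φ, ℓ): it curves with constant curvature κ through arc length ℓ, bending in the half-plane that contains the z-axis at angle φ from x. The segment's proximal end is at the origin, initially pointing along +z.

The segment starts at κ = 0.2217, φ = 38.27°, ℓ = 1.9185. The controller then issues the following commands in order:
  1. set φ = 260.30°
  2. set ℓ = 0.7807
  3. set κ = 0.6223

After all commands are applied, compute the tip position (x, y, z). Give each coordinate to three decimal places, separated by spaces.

-0.031 -0.183 0.750

initial: κ=0.2217, φ=38.27°, ℓ=1.9185
cmd 1: set φ=260.30° → (κ,φ,ℓ)=(0.2217,260.30°,1.9185) → tip=(-0.0677,-0.3961,1.8612)
cmd 2: set ℓ=0.7807 → (κ,φ,ℓ)=(0.2217,260.30°,0.7807) → tip=(-0.0114,-0.0664,0.7768)
cmd 3: set κ=0.6223 → (κ,φ,ℓ)=(0.6223,260.30°,0.7807) → tip=(-0.0313,-0.1833,0.7503)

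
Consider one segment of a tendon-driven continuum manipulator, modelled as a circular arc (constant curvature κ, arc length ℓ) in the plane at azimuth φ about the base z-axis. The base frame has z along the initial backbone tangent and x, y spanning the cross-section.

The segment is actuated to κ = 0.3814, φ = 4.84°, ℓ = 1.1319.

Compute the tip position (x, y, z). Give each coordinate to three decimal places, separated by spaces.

θ = κ·ℓ = 0.3814 × 1.1319 = 0.43171 rad
ρ = (1 − cos θ)/κ = (1 − 0.90825)/0.3814 = 0.24055
z = sin θ / κ = 0.41842/0.3814 = 1.09707
x = ρ cos φ = 0.24055 × cos(4.84°) = 0.23970
y = ρ sin φ = 0.24055 × sin(4.84°) = 0.02030

0.240 0.020 1.097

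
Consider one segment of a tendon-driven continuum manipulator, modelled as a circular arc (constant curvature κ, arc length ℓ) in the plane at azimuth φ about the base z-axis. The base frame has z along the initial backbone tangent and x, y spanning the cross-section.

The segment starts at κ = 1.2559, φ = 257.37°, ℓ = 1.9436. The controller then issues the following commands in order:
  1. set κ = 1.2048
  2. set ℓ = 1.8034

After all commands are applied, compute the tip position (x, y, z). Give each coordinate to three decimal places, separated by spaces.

initial: κ=1.2559, φ=257.37°, ℓ=1.9436
cmd 1: set κ=1.2048 → (κ,φ,ℓ)=(1.2048,257.37°,1.9436) → tip=(-0.3079,-1.3742,0.5954)
cmd 2: set ℓ=1.8034 → (κ,φ,ℓ)=(1.2048,257.37°,1.8034) → tip=(-0.2843,-1.2685,0.6841)

-0.284 -1.269 0.684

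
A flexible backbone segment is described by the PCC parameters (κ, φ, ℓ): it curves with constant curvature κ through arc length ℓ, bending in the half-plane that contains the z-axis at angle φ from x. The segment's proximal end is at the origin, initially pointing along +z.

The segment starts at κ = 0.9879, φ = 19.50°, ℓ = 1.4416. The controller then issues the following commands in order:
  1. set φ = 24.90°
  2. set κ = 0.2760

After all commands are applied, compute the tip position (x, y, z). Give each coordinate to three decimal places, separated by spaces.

0.257 0.119 1.404

initial: κ=0.9879, φ=19.50°, ℓ=1.4416
cmd 1: set φ=24.90° → (κ,φ,ℓ)=(0.9879,24.90°,1.4416) → tip=(0.7840,0.3639,1.0014)
cmd 2: set κ=0.2760 → (κ,φ,ℓ)=(0.2760,24.90°,1.4416) → tip=(0.2567,0.1192,1.4039)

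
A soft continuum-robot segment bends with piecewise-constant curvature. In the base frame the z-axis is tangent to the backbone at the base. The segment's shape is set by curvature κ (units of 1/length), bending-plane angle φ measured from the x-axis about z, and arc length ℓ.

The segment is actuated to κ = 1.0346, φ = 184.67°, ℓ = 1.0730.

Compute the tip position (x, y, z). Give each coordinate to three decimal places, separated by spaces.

-0.535 -0.044 0.866

θ = κ·ℓ = 1.0346 × 1.0730 = 1.11013 rad
ρ = (1 − cos θ)/κ = (1 − 0.44455)/1.0346 = 0.53688
z = sin θ / κ = 0.89575/1.0346 = 0.86580
x = ρ cos φ = 0.53688 × cos(184.67°) = -0.53509
y = ρ sin φ = 0.53688 × sin(184.67°) = -0.04371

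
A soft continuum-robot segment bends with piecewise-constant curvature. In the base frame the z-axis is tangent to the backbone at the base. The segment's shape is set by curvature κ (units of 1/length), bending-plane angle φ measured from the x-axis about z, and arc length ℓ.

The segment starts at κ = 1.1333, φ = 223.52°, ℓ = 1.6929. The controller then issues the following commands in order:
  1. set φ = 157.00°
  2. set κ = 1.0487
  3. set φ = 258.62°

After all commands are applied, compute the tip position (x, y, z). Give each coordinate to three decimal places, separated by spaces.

-0.226 -1.125 0.934

initial: κ=1.1333, φ=223.52°, ℓ=1.6929
cmd 1: set φ=157.00° → (κ,φ,ℓ)=(1.1333,157.00°,1.6929) → tip=(-1.0890,0.4623,0.8296)
cmd 2: set κ=1.0487 → (κ,φ,ℓ)=(1.0487,157.00°,1.6929) → tip=(-1.0561,0.4483,0.9337)
cmd 3: set φ=258.62° → (κ,φ,ℓ)=(1.0487,258.62°,1.6929) → tip=(-0.2264,-1.1247,0.9337)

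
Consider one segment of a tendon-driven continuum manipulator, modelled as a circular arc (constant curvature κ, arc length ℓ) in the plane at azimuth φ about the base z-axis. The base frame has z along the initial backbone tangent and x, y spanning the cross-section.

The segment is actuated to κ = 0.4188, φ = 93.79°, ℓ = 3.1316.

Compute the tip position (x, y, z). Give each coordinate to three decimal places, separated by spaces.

θ = κ·ℓ = 0.4188 × 3.1316 = 1.31151 rad
ρ = (1 − cos θ)/κ = (1 − 0.25639)/0.4188 = 1.77558
z = sin θ / κ = 0.96657/0.4188 = 2.30796
x = ρ cos φ = 1.77558 × cos(93.79°) = -0.11737
y = ρ sin φ = 1.77558 × sin(93.79°) = 1.77170

-0.117 1.772 2.308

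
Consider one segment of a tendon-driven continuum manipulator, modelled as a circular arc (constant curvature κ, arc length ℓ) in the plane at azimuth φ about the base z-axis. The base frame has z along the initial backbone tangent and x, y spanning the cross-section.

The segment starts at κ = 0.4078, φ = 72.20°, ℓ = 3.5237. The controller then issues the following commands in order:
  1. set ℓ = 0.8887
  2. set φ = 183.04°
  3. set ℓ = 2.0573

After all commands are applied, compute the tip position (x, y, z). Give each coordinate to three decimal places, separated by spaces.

-0.812 -0.043 1.824

initial: κ=0.4078, φ=72.20°, ℓ=3.5237
cmd 1: set ℓ=0.8887 → (κ,φ,ℓ)=(0.4078,72.20°,0.8887) → tip=(0.0487,0.1517,0.8694)
cmd 2: set φ=183.04° → (κ,φ,ℓ)=(0.4078,183.04°,0.8887) → tip=(-0.1591,-0.0084,0.8694)
cmd 3: set ℓ=2.0573 → (κ,φ,ℓ)=(0.4078,183.04°,2.0573) → tip=(-0.8124,-0.0431,1.8243)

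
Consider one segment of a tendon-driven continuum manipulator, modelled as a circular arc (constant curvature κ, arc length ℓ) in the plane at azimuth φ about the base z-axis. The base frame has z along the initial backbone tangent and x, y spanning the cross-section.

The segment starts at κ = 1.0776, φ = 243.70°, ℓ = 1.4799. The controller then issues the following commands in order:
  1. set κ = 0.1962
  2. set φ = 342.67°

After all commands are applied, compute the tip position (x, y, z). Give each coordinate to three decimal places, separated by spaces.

initial: κ=1.0776, φ=243.70°, ℓ=1.4799
cmd 1: set κ=0.1962 → (κ,φ,ℓ)=(0.1962,243.70°,1.4799) → tip=(-0.0945,-0.1913,1.4592)
cmd 2: set φ=342.67° → (κ,φ,ℓ)=(0.1962,342.67°,1.4799) → tip=(0.2037,-0.0635,1.4592)

0.204 -0.064 1.459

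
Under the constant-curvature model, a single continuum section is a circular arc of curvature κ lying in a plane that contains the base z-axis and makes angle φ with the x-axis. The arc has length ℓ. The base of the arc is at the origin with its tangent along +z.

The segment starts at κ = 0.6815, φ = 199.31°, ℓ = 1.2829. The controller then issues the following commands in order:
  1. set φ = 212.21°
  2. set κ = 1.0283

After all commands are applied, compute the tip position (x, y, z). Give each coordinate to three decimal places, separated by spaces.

-0.618 -0.389 0.942

initial: κ=0.6815, φ=199.31°, ℓ=1.2829
cmd 1: set φ=212.21° → (κ,φ,ℓ)=(0.6815,212.21°,1.2829) → tip=(-0.4450,-0.2804,1.1256)
cmd 2: set κ=1.0283 → (κ,φ,ℓ)=(1.0283,212.21°,1.2829) → tip=(-0.6180,-0.3893,0.9419)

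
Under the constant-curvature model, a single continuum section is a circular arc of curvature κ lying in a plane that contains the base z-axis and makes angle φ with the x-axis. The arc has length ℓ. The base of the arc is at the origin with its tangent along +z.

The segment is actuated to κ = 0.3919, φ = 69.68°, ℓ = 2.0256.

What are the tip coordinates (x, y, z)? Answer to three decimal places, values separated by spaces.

θ = κ·ℓ = 0.3919 × 2.0256 = 0.79383 rad
ρ = (1 − cos θ)/κ = (1 − 0.70112)/0.3919 = 0.76265
z = sin θ / κ = 0.71305/0.3919 = 1.81946
x = ρ cos φ = 0.76265 × cos(69.68°) = 0.26484
y = ρ sin φ = 0.76265 × sin(69.68°) = 0.71519

0.265 0.715 1.819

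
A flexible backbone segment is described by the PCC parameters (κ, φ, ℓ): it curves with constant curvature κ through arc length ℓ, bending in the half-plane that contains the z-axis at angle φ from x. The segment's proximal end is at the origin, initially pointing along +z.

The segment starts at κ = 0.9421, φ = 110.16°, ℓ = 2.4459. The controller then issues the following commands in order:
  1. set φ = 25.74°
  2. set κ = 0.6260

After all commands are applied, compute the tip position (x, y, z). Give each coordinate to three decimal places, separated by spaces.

initial: κ=0.9421, φ=110.16°, ℓ=2.4459
cmd 1: set φ=25.74° → (κ,φ,ℓ)=(0.9421,25.74°,2.4459) → tip=(1.5962,0.7696,0.7885)
cmd 2: set κ=0.6260 → (κ,φ,ℓ)=(0.6260,25.74°,2.4459) → tip=(1.3819,0.6662,1.5962)

1.382 0.666 1.596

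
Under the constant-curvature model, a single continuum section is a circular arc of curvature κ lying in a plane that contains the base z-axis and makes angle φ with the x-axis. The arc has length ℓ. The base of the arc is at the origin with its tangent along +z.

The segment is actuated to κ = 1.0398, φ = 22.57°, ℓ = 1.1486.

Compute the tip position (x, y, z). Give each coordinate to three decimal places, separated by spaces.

θ = κ·ℓ = 1.0398 × 1.1486 = 1.19431 rad
ρ = (1 − cos θ)/κ = (1 − 0.36765)/1.0398 = 0.60814
z = sin θ / κ = 0.92996/1.0398 = 0.89437
x = ρ cos φ = 0.60814 × cos(22.57°) = 0.56157
y = ρ sin φ = 0.60814 × sin(22.57°) = 0.23341

0.562 0.233 0.894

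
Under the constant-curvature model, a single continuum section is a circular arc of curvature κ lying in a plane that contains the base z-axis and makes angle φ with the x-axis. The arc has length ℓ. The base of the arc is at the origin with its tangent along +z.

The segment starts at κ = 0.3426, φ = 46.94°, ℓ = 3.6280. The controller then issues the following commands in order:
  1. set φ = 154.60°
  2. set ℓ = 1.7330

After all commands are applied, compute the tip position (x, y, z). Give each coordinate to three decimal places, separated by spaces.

-0.451 0.214 1.633

initial: κ=0.3426, φ=46.94°, ℓ=3.6280
cmd 1: set φ=154.60° → (κ,φ,ℓ)=(0.3426,154.60°,3.6280) → tip=(-1.7877,0.8489,2.7634)
cmd 2: set ℓ=1.7330 → (κ,φ,ℓ)=(0.3426,154.60°,1.7330) → tip=(-0.4512,0.2143,1.6330)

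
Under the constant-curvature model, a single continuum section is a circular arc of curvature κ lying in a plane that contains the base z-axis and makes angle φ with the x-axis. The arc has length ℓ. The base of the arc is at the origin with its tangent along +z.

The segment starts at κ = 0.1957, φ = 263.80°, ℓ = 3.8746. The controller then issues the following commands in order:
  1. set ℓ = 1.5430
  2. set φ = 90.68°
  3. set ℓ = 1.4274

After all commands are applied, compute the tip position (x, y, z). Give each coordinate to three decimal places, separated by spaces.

-0.002 0.198 1.409

initial: κ=0.1957, φ=263.80°, ℓ=3.8746
cmd 1: set ℓ=1.5430 → (κ,φ,ℓ)=(0.1957,263.80°,1.5430) → tip=(-0.0250,-0.2298,1.5197)
cmd 2: set φ=90.68° → (κ,φ,ℓ)=(0.1957,90.68°,1.5430) → tip=(-0.0027,0.2312,1.5197)
cmd 3: set ℓ=1.4274 → (κ,φ,ℓ)=(0.1957,90.68°,1.4274) → tip=(-0.0024,0.1981,1.4089)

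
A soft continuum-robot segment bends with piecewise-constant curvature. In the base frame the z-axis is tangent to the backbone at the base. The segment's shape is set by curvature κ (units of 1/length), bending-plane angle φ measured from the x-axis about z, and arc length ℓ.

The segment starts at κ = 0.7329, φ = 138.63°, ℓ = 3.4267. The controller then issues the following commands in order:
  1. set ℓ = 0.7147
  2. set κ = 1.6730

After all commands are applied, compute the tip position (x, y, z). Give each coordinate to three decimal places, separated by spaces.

initial: κ=0.7329, φ=138.63°, ℓ=3.4267
cmd 1: set ℓ=0.7147 → (κ,φ,ℓ)=(0.7329,138.63°,0.7147) → tip=(-0.1373,0.1209,0.6825)
cmd 2: set κ=1.6730 → (κ,φ,ℓ)=(1.6730,138.63°,0.7147) → tip=(-0.2842,0.2503,0.5562)

-0.284 0.250 0.556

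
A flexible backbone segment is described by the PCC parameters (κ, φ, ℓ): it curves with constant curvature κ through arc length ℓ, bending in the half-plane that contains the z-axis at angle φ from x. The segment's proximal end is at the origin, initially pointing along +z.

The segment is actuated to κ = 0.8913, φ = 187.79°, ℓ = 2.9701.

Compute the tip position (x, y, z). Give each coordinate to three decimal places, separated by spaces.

θ = κ·ℓ = 0.8913 × 2.9701 = 2.64725 rad
ρ = (1 − cos θ)/κ = (1 − -0.88028)/0.8913 = 2.10959
z = sin θ / κ = 0.47445/0.8913 = 0.53232
x = ρ cos φ = 2.10959 × cos(187.79°) = -2.09013
y = ρ sin φ = 2.10959 × sin(187.79°) = -0.28594

-2.090 -0.286 0.532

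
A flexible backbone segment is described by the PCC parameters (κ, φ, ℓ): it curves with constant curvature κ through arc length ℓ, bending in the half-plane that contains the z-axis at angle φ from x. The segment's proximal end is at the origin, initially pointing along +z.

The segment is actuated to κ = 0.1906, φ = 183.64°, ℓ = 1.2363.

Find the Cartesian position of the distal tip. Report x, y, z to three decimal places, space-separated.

θ = κ·ℓ = 0.1906 × 1.2363 = 0.23564 rad
ρ = (1 − cos θ)/κ = (1 − 0.97237)/0.1906 = 0.14499
z = sin θ / κ = 0.23346/0.1906 = 1.22489
x = ρ cos φ = 0.14499 × cos(183.64°) = -0.14469
y = ρ sin φ = 0.14499 × sin(183.64°) = -0.00920

-0.145 -0.009 1.225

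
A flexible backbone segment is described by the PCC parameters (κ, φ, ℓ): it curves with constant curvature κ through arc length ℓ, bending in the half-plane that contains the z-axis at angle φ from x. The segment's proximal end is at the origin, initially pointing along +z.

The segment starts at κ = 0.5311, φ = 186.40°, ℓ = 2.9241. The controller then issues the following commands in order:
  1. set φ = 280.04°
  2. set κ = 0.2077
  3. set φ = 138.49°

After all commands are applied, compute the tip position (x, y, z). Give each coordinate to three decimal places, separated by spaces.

-0.645 0.571 2.748

initial: κ=0.5311, φ=186.40°, ℓ=2.9241
cmd 1: set φ=280.04° → (κ,φ,ℓ)=(0.5311,280.04°,2.9241) → tip=(0.3224,-1.8210,1.8826)
cmd 2: set κ=0.2077 → (κ,φ,ℓ)=(0.2077,280.04°,2.9241) → tip=(0.1501,-0.8478,2.7476)
cmd 3: set φ=138.49° → (κ,φ,ℓ)=(0.2077,138.49°,2.9241) → tip=(-0.6447,0.5706,2.7476)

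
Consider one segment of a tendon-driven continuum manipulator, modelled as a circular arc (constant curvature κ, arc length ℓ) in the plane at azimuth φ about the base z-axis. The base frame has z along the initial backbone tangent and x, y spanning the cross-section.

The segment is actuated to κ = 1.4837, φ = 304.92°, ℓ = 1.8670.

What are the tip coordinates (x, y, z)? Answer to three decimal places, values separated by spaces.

0.745 -1.068 0.245

θ = κ·ℓ = 1.4837 × 1.8670 = 2.77007 rad
ρ = (1 − cos θ)/κ = (1 − -0.93177)/1.4837 = 1.30200
z = sin θ / κ = 0.36304/1.4837 = 0.24468
x = ρ cos φ = 1.30200 × cos(304.92°) = 0.74531
y = ρ sin φ = 1.30200 × sin(304.92°) = -1.06758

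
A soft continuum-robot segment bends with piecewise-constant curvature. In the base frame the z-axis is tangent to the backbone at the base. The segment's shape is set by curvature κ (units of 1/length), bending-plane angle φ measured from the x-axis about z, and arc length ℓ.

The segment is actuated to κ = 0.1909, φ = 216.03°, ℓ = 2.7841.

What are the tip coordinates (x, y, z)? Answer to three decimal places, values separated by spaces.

-0.584 -0.425 2.655

θ = κ·ℓ = 0.1909 × 2.7841 = 0.53148 rad
ρ = (1 − cos θ)/κ = (1 − 0.86206)/0.1909 = 0.72260
z = sin θ / κ = 0.50681/0.1909 = 2.65487
x = ρ cos φ = 0.72260 × cos(216.03°) = -0.58437
y = ρ sin φ = 0.72260 × sin(216.03°) = -0.42504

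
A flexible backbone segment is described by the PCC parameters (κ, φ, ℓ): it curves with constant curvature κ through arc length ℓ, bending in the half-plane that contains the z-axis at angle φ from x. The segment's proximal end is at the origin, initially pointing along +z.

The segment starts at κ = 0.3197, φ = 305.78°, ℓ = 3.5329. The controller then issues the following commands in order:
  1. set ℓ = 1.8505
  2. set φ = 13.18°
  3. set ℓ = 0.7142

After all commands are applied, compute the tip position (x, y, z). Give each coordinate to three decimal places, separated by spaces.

initial: κ=0.3197, φ=305.78°, ℓ=3.5329
cmd 1: set ℓ=1.8505 → (κ,φ,ℓ)=(0.3197,305.78°,1.8505) → tip=(0.3108,-0.4313,1.7444)
cmd 2: set φ=13.18° → (κ,φ,ℓ)=(0.3197,13.18°,1.8505) → tip=(0.5176,0.1212,1.7444)
cmd 3: set ℓ=0.7142 → (κ,φ,ℓ)=(0.3197,13.18°,0.7142) → tip=(0.0790,0.0185,0.7080)

0.079 0.019 0.708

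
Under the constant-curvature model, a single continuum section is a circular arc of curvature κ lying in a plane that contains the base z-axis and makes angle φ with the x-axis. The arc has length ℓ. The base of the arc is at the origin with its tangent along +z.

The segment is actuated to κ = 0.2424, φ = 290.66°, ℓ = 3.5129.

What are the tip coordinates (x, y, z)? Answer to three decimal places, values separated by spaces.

θ = κ·ℓ = 0.2424 × 3.5129 = 0.85153 rad
ρ = (1 − cos θ)/κ = (1 − 0.65884)/0.2424 = 1.40745
z = sin θ / κ = 0.75229/0.2424 = 3.10350
x = ρ cos φ = 1.40745 × cos(290.66°) = 0.49658
y = ρ sin φ = 1.40745 × sin(290.66°) = -1.31693

0.497 -1.317 3.103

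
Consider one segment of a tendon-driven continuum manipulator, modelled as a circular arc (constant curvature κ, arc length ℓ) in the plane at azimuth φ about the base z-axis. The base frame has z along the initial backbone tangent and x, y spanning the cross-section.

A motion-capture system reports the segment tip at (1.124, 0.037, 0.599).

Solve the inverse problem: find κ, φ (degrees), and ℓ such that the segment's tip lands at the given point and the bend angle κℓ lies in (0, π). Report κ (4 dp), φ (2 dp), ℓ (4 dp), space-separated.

ρ = √(x²+y²) = √(1.124² + 0.037²) = 1.12461
φ = atan2(y, x) mod 360° = atan2(0.037, 1.124) = 1.8854°
|p|² = ρ² + z² = 1.12461² + 0.599² = 1.62355
κ = 2ρ / |p|² = 2×1.12461 / 1.62355 = 1.38537
θ = 2·atan2(ρ, z) = 2·atan2(1.12461, 0.599) = 2.16277 rad
ℓ = θ/κ = 2.16277/1.38537 = 1.56115

1.3854 1.89 1.5611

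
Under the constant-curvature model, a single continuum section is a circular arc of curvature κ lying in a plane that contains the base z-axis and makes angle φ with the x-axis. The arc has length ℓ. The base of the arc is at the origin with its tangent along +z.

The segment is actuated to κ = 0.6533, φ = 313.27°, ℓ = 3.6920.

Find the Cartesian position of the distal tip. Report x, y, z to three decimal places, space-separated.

1.831 -1.945 1.020

θ = κ·ℓ = 0.6533 × 3.6920 = 2.41198 rad
ρ = (1 − cos θ)/κ = (1 − -0.74544)/0.6533 = 2.67172
z = sin θ / κ = 0.66658/0.6533 = 1.02032
x = ρ cos φ = 2.67172 × cos(313.27°) = 1.83130
y = ρ sin φ = 2.67172 × sin(313.27°) = -1.94536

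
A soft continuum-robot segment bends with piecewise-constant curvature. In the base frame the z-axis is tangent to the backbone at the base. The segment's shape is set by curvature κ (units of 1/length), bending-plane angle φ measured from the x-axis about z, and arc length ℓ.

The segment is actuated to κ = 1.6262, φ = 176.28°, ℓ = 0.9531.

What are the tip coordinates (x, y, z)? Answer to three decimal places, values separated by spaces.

-0.601 0.039 0.615

θ = κ·ℓ = 1.6262 × 0.9531 = 1.54993 rad
ρ = (1 − cos θ)/κ = (1 − 0.02086)/1.6262 = 0.60210
z = sin θ / κ = 0.99978/1.6262 = 0.61480
x = ρ cos φ = 0.60210 × cos(176.28°) = -0.60083
y = ρ sin φ = 0.60210 × sin(176.28°) = 0.03906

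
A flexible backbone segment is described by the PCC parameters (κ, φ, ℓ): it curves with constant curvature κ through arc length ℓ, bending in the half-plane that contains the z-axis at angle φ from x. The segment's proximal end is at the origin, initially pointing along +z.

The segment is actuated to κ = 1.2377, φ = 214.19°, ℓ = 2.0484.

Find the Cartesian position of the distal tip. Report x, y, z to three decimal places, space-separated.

-1.218 -0.827 0.460

θ = κ·ℓ = 1.2377 × 2.0484 = 2.53530 rad
ρ = (1 − cos θ)/κ = (1 − -0.82177)/1.2377 = 1.47190
z = sin θ / κ = 0.56982/1.2377 = 0.46039
x = ρ cos φ = 1.47190 × cos(214.19°) = -1.21752
y = ρ sin φ = 1.47190 × sin(214.19°) = -0.82712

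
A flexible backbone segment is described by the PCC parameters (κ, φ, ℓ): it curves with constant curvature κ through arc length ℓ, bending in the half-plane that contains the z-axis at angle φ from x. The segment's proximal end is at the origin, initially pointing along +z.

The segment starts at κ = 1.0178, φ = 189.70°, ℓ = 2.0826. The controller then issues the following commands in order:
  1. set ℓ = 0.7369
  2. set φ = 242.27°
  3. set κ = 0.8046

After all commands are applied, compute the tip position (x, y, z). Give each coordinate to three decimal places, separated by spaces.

initial: κ=1.0178, φ=189.70°, ℓ=2.0826
cmd 1: set ℓ=0.7369 → (κ,φ,ℓ)=(1.0178,189.70°,0.7369) → tip=(-0.2599,-0.0444,0.6697)
cmd 2: set φ=242.27° → (κ,φ,ℓ)=(1.0178,242.27°,0.7369) → tip=(-0.1227,-0.2334,0.6697)
cmd 3: set κ=0.8046 → (κ,φ,ℓ)=(0.8046,242.27°,0.7369) → tip=(-0.0987,-0.1878,0.6945)

-0.099 -0.188 0.694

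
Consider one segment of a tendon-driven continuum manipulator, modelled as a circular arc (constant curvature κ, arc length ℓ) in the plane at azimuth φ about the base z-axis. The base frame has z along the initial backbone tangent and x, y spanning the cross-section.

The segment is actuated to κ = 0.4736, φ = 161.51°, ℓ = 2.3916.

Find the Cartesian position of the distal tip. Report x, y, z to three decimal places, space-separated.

θ = κ·ℓ = 0.4736 × 2.3916 = 1.13266 rad
ρ = (1 − cos θ)/κ = (1 − 0.42425)/0.4736 = 1.21569
z = sin θ / κ = 0.90554/0.4736 = 1.91205
x = ρ cos φ = 1.21569 × cos(161.51°) = -1.15293
y = ρ sin φ = 1.21569 × sin(161.51°) = 0.38554

-1.153 0.386 1.912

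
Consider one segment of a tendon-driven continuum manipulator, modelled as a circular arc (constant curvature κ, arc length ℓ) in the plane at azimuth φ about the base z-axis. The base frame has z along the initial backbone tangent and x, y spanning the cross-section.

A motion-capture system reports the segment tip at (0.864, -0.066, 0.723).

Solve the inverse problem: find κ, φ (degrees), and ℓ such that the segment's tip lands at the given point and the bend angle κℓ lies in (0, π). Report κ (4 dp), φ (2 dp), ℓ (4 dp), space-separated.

ρ = √(x²+y²) = √(0.864² + -0.066²) = 0.86652
φ = atan2(y, x) mod 360° = atan2(-0.066, 0.864) = 355.6317°
|p|² = ρ² + z² = 0.86652² + 0.723² = 1.27358
κ = 2ρ / |p|² = 2×0.86652 / 1.27358 = 1.36076
θ = 2·atan2(ρ, z) = 2·atan2(0.86652, 0.723) = 1.75089 rad
ℓ = θ/κ = 1.75089/1.36076 = 1.28670

1.3608 355.63 1.2867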